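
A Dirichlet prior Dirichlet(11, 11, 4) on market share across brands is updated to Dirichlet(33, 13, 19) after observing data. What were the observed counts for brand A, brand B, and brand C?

For a Dirichlet(α) prior with multinomial counts c, the posterior is Dirichlet(α + c) componentwise.
Counts are posterior − prior componentwise: 33−11=22, 13−11=2, 19−4=15.

counts (22, 2, 15)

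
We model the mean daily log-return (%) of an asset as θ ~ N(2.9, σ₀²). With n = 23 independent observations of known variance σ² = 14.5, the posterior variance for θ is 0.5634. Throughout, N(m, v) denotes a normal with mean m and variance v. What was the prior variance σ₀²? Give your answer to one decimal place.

σ₀² = 5.3

For the Normal–Normal model with known σ², precisions add: τ_n = τ₀ + n/σ².
So 1/σ₀² = 1/0.5634 − 23/14.5 = 1.774938 − 1.586207 = 0.188731.
Hence σ₀² = 1/0.188731 ≈ 5.3.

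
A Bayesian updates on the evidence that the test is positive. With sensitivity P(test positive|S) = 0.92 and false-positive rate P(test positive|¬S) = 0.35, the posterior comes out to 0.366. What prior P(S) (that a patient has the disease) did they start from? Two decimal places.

P(S) = 0.18

In odds form, posterior odds = prior odds × likelihood ratio, so prior odds = posterior odds ÷ LR.
Posterior odds = 0.366/(1−0.366) = 0.5773. LR = 0.92/0.35 = 2.6286.
Prior odds = 0.5773/2.6286 = 0.2196, so P(S) = 0.2196/(1+0.2196) ≈ 0.18.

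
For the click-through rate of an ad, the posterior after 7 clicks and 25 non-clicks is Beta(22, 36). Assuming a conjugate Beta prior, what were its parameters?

A Beta(α, β) prior with s successes and f failures in binomial data gives a Beta(α+s, β+f) posterior.
Subtract the data counts: 22−7=15, 36−25=11.

Beta(15, 11)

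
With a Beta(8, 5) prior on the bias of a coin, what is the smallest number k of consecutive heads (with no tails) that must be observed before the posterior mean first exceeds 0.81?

k = 14

After k heads and 0 tails the posterior is Beta(8+k, 5), with mean (8+k)/(8+5+k).
Set (8+k)/(13+k) > 0.81 and solve: k > (0.81·13 − 8)/(1 − 0.81) = 13.316.
The smallest integer exceeding 13.316 is 14, and checking k=14: (22)/(27) = 0.8148 > 0.81.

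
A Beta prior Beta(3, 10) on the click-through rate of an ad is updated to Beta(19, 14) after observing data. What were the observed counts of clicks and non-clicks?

Beta is conjugate to the binomial likelihood: posterior = Beta(a+s, b+f).
So s = 19 − 3 = 16 and f = 14 − 10 = 4.

16 clicks and 4 non-clicks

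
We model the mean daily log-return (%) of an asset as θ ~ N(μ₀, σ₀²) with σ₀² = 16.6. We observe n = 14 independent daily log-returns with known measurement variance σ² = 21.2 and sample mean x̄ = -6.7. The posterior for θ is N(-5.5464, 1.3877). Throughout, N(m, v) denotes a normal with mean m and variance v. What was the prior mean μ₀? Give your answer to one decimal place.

The posterior mean is a precision-weighted average: μ_n = (τ₀μ₀ + τ_data·x̄)/(τ₀+τ_data), with τ₀=1/σ₀² and τ_data=n/σ².
Here τ₀ = 1/16.6 = 0.060241 and τ_data = 14/21.2 = 0.660377, so τ_n = 0.720618.
Rearranging for μ₀: μ₀ = (μ_n·τ_n − τ_data·x̄)/τ₀ = (-5.5464·0.720618 − 0.660377·-6.7) / 0.060241 = 0.427690/0.060241 ≈ 7.1.

μ₀ = 7.1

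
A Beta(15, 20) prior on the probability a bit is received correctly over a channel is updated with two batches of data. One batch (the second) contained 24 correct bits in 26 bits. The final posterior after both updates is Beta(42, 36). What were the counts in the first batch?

3 correct bits and 14 errors

Sequential conjugate updates are equivalent to a single update on the pooled data, so total successes = posterior α − prior α and total failures = posterior β − prior β.
Total across both batches: 42−15=27 correct bits, 36−20=16 errors.
Subtract the second batch: 27−24=3 correct bits and 16−2=14 errors.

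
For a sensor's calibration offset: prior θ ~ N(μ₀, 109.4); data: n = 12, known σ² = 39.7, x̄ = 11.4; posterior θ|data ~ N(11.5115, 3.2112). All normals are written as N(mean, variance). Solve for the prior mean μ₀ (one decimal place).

With known observation variance, the Normal–Normal posterior has precision τ_n = τ₀ + n/σ² and mean μ_n = (τ₀μ₀ + (n/σ²)x̄)/τ_n.
Here τ₀ = 1/109.4 = 0.009141 and τ_data = 12/39.7 = 0.302267, so τ_n = 0.311408.
Rearranging for μ₀: μ₀ = (μ_n·τ_n − τ_data·x̄)/τ₀ = (11.5115·0.311408 − 0.302267·11.4) / 0.009141 = 0.138929/0.009141 ≈ 15.2.

μ₀ = 15.2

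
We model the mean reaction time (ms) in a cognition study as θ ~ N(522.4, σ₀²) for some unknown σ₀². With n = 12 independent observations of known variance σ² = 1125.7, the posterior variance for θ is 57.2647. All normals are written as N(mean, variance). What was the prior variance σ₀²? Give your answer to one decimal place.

σ₀² = 147.0

For the Normal–Normal model with known σ², precisions add: τ_n = τ₀ + n/σ².
So 1/σ₀² = 1/57.2647 − 12/1125.7 = 0.017463 − 0.010660 = 0.006803.
Hence σ₀² = 1/0.006803 ≈ 147.0.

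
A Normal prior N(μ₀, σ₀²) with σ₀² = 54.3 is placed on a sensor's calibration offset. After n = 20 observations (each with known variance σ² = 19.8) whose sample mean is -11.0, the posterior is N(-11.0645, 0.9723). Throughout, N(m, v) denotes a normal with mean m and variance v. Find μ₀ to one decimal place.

With known observation variance, the Normal–Normal posterior has precision τ_n = τ₀ + n/σ² and mean μ_n = (τ₀μ₀ + (n/σ²)x̄)/τ_n.
Here τ₀ = 1/54.3 = 0.018416 and τ_data = 20/19.8 = 1.010101, so τ_n = 1.028517.
Rearranging for μ₀: μ₀ = (μ_n·τ_n − τ_data·x̄)/τ₀ = (-11.0645·1.028517 − 1.010101·-11.0) / 0.018416 = -0.268915/0.018416 ≈ -14.6.

μ₀ = -14.6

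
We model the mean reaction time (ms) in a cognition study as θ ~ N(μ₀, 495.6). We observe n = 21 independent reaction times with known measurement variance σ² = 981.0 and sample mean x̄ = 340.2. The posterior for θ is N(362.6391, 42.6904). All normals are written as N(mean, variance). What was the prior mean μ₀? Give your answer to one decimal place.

With known observation variance, the Normal–Normal posterior has precision τ_n = τ₀ + n/σ² and mean μ_n = (τ₀μ₀ + (n/σ²)x̄)/τ_n.
Here τ₀ = 1/495.6 = 0.002018 and τ_data = 21/981.0 = 0.021407, so τ_n = 0.023425.
Rearranging for μ₀: μ₀ = (μ_n·τ_n − τ_data·x̄)/τ₀ = (362.6391·0.023425 − 0.021407·340.2) / 0.002018 = 1.212160/0.002018 ≈ 600.7.

μ₀ = 600.7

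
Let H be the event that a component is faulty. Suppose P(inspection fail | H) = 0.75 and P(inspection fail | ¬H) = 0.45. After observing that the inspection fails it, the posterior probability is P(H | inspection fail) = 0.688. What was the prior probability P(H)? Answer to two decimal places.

P(H) = 0.57

Bayes' rule in odds form gives O(H|E) = O(H)·[P(E|H)/P(E|¬H)], hence O(H) = O(H|E)/LR.
Posterior odds = 0.688/(1−0.688) = 2.2051. LR = 0.75/0.45 = 1.6667.
Prior odds = 2.2051/1.6667 = 1.3230, so P(H) = 1.3230/(1+1.3230) ≈ 0.57.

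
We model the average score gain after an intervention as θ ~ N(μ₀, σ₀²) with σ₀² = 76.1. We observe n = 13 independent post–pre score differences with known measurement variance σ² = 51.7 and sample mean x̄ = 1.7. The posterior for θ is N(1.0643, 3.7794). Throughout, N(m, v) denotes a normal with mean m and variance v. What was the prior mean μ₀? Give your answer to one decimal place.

μ₀ = -11.1

With known observation variance, the Normal–Normal posterior has precision τ_n = τ₀ + n/σ² and mean μ_n = (τ₀μ₀ + (n/σ²)x̄)/τ_n.
Here τ₀ = 1/76.1 = 0.013141 and τ_data = 13/51.7 = 0.251451, so τ_n = 0.264592.
Rearranging for μ₀: μ₀ = (μ_n·τ_n − τ_data·x̄)/τ₀ = (1.0643·0.264592 − 0.251451·1.7) / 0.013141 = -0.145861/0.013141 ≈ -11.1.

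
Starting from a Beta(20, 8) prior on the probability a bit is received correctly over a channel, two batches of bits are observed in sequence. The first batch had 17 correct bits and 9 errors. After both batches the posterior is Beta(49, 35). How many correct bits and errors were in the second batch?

12 correct bits and 18 errors

Sequential conjugate updates are equivalent to a single update on the pooled data, so total successes = posterior α − prior α and total failures = posterior β − prior β.
Total across both batches: 49−20=29 correct bits, 35−8=27 errors.
Subtract the first batch: 29−17=12 correct bits and 27−9=18 errors.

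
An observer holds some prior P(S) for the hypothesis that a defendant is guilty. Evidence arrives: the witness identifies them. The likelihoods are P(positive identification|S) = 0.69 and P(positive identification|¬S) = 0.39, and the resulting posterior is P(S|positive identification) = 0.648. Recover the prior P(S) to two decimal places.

In odds form, posterior odds = prior odds × likelihood ratio, so prior odds = posterior odds ÷ LR.
Posterior odds = 0.648/(1−0.648) = 1.8409. LR = 0.69/0.39 = 1.7692.
Prior odds = 1.8409/1.7692 = 1.0405, so P(S) = 1.0405/(1+1.0405) ≈ 0.51.

P(S) = 0.51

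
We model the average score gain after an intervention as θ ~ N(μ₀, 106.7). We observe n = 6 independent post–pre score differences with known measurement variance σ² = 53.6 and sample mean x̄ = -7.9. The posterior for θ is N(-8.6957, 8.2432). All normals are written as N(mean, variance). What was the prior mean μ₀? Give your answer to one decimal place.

μ₀ = -18.2

The posterior mean is a precision-weighted average: μ_n = (τ₀μ₀ + τ_data·x̄)/(τ₀+τ_data), with τ₀=1/σ₀² and τ_data=n/σ².
Here τ₀ = 1/106.7 = 0.009372 and τ_data = 6/53.6 = 0.111940, so τ_n = 0.121312.
Rearranging for μ₀: μ₀ = (μ_n·τ_n − τ_data·x̄)/τ₀ = (-8.6957·0.121312 − 0.111940·-7.9) / 0.009372 = -0.170567/0.009372 ≈ -18.2.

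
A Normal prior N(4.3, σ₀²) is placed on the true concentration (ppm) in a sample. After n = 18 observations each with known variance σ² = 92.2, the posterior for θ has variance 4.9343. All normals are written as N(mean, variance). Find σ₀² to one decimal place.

σ₀² = 134.5

Posterior precision equals prior precision plus data precision: 1/σ_n² = 1/σ₀² + n/σ².
So 1/σ₀² = 1/4.9343 − 18/92.2 = 0.202663 − 0.195228 = 0.007435.
Hence σ₀² = 1/0.007435 ≈ 134.5.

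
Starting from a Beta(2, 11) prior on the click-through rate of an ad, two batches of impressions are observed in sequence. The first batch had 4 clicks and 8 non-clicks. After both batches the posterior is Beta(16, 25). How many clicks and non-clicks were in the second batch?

Sequential conjugate updates are equivalent to a single update on the pooled data, so total successes = posterior α − prior α and total failures = posterior β − prior β.
Total across both batches: 16−2=14 clicks, 25−11=14 non-clicks.
Subtract the first batch: 14−4=10 clicks and 14−8=6 non-clicks.

10 clicks and 6 non-clicks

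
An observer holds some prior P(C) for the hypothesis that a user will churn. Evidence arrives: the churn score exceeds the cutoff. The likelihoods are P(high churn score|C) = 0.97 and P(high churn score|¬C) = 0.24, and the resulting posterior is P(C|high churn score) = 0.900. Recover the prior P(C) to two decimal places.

In odds form, posterior odds = prior odds × likelihood ratio, so prior odds = posterior odds ÷ LR.
Posterior odds = 0.900/(1−0.900) = 9.0000. LR = 0.97/0.24 = 4.0417.
Prior odds = 9.0000/4.0417 = 2.2268, so P(C) = 2.2268/(1+2.2268) ≈ 0.69.

P(C) = 0.69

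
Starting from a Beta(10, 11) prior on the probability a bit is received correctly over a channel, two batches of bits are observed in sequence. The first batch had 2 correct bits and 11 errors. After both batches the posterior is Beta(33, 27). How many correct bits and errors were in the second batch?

Sequential conjugate updates are equivalent to a single update on the pooled data, so total successes = posterior α − prior α and total failures = posterior β − prior β.
Total across both batches: 33−10=23 correct bits, 27−11=16 errors.
Subtract the first batch: 23−2=21 correct bits and 16−11=5 errors.

21 correct bits and 5 errors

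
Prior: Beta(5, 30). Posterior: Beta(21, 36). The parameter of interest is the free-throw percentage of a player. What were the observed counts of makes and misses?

Under Beta–binomial conjugacy the posterior parameters are (a+s, b+f).
Match parameters: s=21−5=16, f=36−30=6.

16 makes and 6 misses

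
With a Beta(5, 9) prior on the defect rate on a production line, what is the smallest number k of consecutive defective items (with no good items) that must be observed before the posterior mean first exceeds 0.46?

After k defective items and 0 good items the posterior is Beta(5+k, 9), with mean (5+k)/(5+9+k).
Set (5+k)/(14+k) > 0.46 and solve: k > (0.46·14 − 5)/(1 − 0.46) = 2.667.
The smallest integer exceeding 2.667 is 3, and checking k=3: (8)/(17) = 0.4706 > 0.46.

k = 3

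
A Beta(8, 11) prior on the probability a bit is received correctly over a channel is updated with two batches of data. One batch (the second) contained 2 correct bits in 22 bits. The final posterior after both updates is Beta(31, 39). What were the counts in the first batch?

Because Beta–binomial updating is additive in the counts, the combined data contributed (α_post−α_prior, β_post−β_prior) successes and failures.
Total across both batches: 31−8=23 correct bits, 39−11=28 errors.
Subtract the second batch: 23−2=21 correct bits and 28−20=8 errors.

21 correct bits and 8 errors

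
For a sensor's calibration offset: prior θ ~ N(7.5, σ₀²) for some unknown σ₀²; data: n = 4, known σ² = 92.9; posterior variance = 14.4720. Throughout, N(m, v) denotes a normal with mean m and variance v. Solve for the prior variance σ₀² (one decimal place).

σ₀² = 38.4

For the Normal–Normal model with known σ², precisions add: τ_n = τ₀ + n/σ².
So 1/σ₀² = 1/14.4720 − 4/92.9 = 0.069099 − 0.043057 = 0.026042.
Hence σ₀² = 1/0.026042 ≈ 38.4.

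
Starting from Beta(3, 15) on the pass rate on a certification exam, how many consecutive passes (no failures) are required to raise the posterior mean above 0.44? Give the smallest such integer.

k = 9

After k passes and 0 failures the posterior is Beta(3+k, 15), with mean (3+k)/(3+15+k).
Set (3+k)/(18+k) > 0.44 and solve: k > (0.44·18 − 3)/(1 − 0.44) = 8.786.
The smallest integer exceeding 8.786 is 9.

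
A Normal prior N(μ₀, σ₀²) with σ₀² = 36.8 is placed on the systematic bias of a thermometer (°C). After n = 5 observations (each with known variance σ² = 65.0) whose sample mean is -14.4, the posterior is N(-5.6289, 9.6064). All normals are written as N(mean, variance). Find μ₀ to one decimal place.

With known observation variance, the Normal–Normal posterior has precision τ_n = τ₀ + n/σ² and mean μ_n = (τ₀μ₀ + (n/σ²)x̄)/τ_n.
Here τ₀ = 1/36.8 = 0.027174 and τ_data = 5/65.0 = 0.076923, so τ_n = 0.104097.
Rearranging for μ₀: μ₀ = (μ_n·τ_n − τ_data·x̄)/τ₀ = (-5.6289·0.104097 − 0.076923·-14.4) / 0.027174 = 0.521740/0.027174 ≈ 19.2.

μ₀ = 19.2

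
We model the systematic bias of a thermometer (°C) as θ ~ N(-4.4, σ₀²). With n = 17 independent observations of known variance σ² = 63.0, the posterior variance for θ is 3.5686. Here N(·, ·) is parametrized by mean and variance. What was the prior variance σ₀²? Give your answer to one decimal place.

σ₀² = 96.3

Posterior precision equals prior precision plus data precision: 1/σ_n² = 1/σ₀² + n/σ².
So 1/σ₀² = 1/3.5686 − 17/63.0 = 0.280222 − 0.269841 = 0.010381.
Hence σ₀² = 1/0.010381 ≈ 96.3.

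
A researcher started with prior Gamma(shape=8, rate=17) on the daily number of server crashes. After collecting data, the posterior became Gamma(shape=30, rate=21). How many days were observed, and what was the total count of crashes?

n = 4 days with total 22 crashes

A Gamma(α, β) prior (rate parametrization) on a Poisson rate with n observations summing to S gives posterior Gamma(α+S, β+n).
Matching: Σxᵢ = 30 − 8 = 22 and n = 21 − 17 = 4.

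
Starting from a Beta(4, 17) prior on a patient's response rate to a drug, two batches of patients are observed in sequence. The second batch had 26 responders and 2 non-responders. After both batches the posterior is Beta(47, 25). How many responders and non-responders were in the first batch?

17 responders and 6 non-responders

Because Beta–binomial updating is additive in the counts, the combined data contributed (α_post−α_prior, β_post−β_prior) successes and failures.
Total across both batches: 47−4=43 responders, 25−17=8 non-responders.
Subtract the second batch: 43−26=17 responders and 8−2=6 non-responders.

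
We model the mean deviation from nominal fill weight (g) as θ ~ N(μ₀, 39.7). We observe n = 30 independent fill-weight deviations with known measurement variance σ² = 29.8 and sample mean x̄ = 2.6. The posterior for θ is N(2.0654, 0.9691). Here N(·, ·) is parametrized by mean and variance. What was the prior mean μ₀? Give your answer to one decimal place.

μ₀ = -19.3

With known observation variance, the Normal–Normal posterior has precision τ_n = τ₀ + n/σ² and mean μ_n = (τ₀μ₀ + (n/σ²)x̄)/τ_n.
Here τ₀ = 1/39.7 = 0.025189 and τ_data = 30/29.8 = 1.006711, so τ_n = 1.031900.
Rearranging for μ₀: μ₀ = (μ_n·τ_n − τ_data·x̄)/τ₀ = (2.0654·1.031900 − 1.006711·2.6) / 0.025189 = -0.486162/0.025189 ≈ -19.3.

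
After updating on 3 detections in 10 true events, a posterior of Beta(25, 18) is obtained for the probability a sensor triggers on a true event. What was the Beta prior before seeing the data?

Beta is conjugate to the binomial likelihood: posterior = Beta(α+s, β+f).
Subtract the data counts: 25−3=22, 18−7=11.

Beta(22, 11)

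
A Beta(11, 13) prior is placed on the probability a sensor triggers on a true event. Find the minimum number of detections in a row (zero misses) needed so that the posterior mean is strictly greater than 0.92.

After k detections and 0 misses the posterior is Beta(11+k, 13), with mean (11+k)/(11+13+k).
Set (11+k)/(24+k) > 0.92 and solve: k > (0.92·24 − 11)/(1 − 0.92) = 138.500.
The smallest integer exceeding 138.500 is 139, and checking k=139: (150)/(163) = 0.9202 > 0.92.

k = 139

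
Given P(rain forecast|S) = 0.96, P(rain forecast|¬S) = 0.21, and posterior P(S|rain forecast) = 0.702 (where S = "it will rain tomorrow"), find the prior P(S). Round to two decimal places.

Bayes' rule in odds form gives O(S|E) = O(S)·[P(E|S)/P(E|¬S)], hence O(S) = O(S|E)/LR.
Posterior odds = 0.702/(1−0.702) = 2.3557. LR = 0.96/0.21 = 4.5714.
Prior odds = 2.3557/4.5714 = 0.5153, so P(S) = 0.5153/(1+0.5153) ≈ 0.34.

P(S) = 0.34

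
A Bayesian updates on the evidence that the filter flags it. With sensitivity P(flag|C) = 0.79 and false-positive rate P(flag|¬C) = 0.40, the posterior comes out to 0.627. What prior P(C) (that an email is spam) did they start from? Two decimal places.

P(C) = 0.46

Bayes' rule in odds form gives O(C|E) = O(C)·[P(E|C)/P(E|¬C)], hence O(C) = O(C|E)/LR.
Posterior odds = 0.627/(1−0.627) = 1.6810. LR = 0.79/0.40 = 1.9750.
Prior odds = 1.6810/1.9750 = 0.8511, so P(C) = 0.8511/(1+0.8511) ≈ 0.46.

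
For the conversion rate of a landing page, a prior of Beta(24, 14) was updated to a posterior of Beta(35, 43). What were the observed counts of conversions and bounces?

11 conversions and 29 bounces

Under Beta–binomial conjugacy the posterior parameters are (α+s, β+f).
Match parameters: s=35−24=11, f=43−14=29.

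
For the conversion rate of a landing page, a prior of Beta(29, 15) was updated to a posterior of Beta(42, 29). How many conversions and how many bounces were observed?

A Beta(a, b) prior with s successes and f failures in binomial data gives a Beta(a+s, b+f) posterior.
Match parameters: s=42−29=13, f=29−15=14.

13 conversions and 14 bounces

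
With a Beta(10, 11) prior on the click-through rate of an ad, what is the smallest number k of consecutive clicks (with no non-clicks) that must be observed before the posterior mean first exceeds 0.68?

After k clicks and 0 non-clicks the posterior is Beta(10+k, 11), with mean (10+k)/(10+11+k).
Set (10+k)/(21+k) > 0.68 and solve: k > (0.68·21 − 10)/(1 − 0.68) = 13.375.
The smallest integer exceeding 13.375 is 14, and checking k=14: (24)/(35) = 0.6857 > 0.68.

k = 14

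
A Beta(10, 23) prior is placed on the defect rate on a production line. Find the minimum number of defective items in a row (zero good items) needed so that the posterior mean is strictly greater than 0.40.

After k defective items and 0 good items the posterior is Beta(10+k, 23), with mean (10+k)/(10+23+k).
Set (10+k)/(33+k) > 0.40 and solve: k > (0.40·33 − 10)/(1 − 0.40) = 5.333.
The smallest integer exceeding 5.333 is 6, and checking k=6: (16)/(39) = 0.4103 > 0.40.

k = 6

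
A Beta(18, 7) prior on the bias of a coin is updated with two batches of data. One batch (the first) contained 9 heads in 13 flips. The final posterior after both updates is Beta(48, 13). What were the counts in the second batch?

21 heads and 2 tails

Sequential conjugate updates are equivalent to a single update on the pooled data, so total successes = posterior α − prior α and total failures = posterior β − prior β.
Total across both batches: 48−18=30 heads, 13−7=6 tails.
Subtract the first batch: 30−9=21 heads and 6−4=2 tails.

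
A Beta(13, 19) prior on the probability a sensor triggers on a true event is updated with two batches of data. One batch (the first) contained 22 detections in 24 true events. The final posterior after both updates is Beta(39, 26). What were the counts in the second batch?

4 detections and 5 misses

Sequential conjugate updates are equivalent to a single update on the pooled data, so total successes = posterior α − prior α and total failures = posterior β − prior β.
Total across both batches: 39−13=26 detections, 26−19=7 misses.
Subtract the first batch: 26−22=4 detections and 7−2=5 misses.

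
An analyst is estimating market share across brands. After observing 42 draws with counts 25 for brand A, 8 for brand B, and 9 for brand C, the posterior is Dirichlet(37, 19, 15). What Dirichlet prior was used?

For a Dirichlet(α) prior with multinomial counts c, the posterior is Dirichlet(α + c) componentwise.
Subtract each count from the matching posterior parameter: 37−25=12, 19−8=11, 15−9=6.

Dirichlet(12, 11, 6)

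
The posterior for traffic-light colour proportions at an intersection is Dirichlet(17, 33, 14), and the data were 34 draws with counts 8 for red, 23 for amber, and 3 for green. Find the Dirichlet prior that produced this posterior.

For a Dirichlet(α) prior with multinomial counts c, the posterior is Dirichlet(α + c) componentwise.
Subtract each count from the matching posterior parameter: 17−8=9, 33−23=10, 14−3=11.

Dirichlet(9, 10, 11)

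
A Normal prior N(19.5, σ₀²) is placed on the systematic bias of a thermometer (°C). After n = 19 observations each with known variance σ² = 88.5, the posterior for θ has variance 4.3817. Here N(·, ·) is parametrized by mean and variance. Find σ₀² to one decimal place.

σ₀² = 73.9

For the Normal–Normal model with known σ², precisions add: τ_n = τ₀ + n/σ².
So 1/σ₀² = 1/4.3817 − 19/88.5 = 0.228222 − 0.214689 = 0.013533.
Hence σ₀² = 1/0.013533 ≈ 73.9.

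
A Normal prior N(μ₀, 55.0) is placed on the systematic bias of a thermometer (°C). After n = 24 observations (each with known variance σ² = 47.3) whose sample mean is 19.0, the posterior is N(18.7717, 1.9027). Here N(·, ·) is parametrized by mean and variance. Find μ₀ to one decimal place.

μ₀ = 12.4

With known observation variance, the Normal–Normal posterior has precision τ_n = τ₀ + n/σ² and mean μ_n = (τ₀μ₀ + (n/σ²)x̄)/τ_n.
Here τ₀ = 1/55.0 = 0.018182 and τ_data = 24/47.3 = 0.507400, so τ_n = 0.525582.
Rearranging for μ₀: μ₀ = (μ_n·τ_n − τ_data·x̄)/τ₀ = (18.7717·0.525582 − 0.507400·19.0) / 0.018182 = 0.225468/0.018182 ≈ 12.4.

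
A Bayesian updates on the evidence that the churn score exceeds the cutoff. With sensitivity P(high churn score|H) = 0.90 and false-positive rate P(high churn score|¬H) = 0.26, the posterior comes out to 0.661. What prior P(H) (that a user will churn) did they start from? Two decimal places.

In odds form, posterior odds = prior odds × likelihood ratio, so prior odds = posterior odds ÷ LR.
Posterior odds = 0.661/(1−0.661) = 1.9499. LR = 0.90/0.26 = 3.4615.
Prior odds = 1.9499/3.4615 = 0.5633, so P(H) = 0.5633/(1+0.5633) ≈ 0.36.

P(H) = 0.36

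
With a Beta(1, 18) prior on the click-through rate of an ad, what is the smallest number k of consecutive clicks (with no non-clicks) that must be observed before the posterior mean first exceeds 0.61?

k = 28

After k clicks and 0 non-clicks the posterior is Beta(1+k, 18), with mean (1+k)/(1+18+k).
Set (1+k)/(19+k) > 0.61 and solve: k > (0.61·19 − 1)/(1 − 0.61) = 27.154.
The smallest integer exceeding 27.154 is 28.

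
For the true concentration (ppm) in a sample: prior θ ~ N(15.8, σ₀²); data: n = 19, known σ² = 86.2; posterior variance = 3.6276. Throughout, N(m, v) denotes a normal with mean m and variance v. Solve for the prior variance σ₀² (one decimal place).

Posterior precision equals prior precision plus data precision: 1/σ_n² = 1/σ₀² + n/σ².
So 1/σ₀² = 1/3.6276 − 19/86.2 = 0.275664 − 0.220418 = 0.055246.
Hence σ₀² = 1/0.055246 ≈ 18.1.

σ₀² = 18.1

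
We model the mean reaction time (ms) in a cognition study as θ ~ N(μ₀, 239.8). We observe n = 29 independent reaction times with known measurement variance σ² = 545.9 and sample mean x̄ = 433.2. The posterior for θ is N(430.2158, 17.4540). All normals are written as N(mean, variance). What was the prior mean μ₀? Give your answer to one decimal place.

The posterior mean is a precision-weighted average: μ_n = (τ₀μ₀ + τ_data·x̄)/(τ₀+τ_data), with τ₀=1/σ₀² and τ_data=n/σ².
Here τ₀ = 1/239.8 = 0.004170 and τ_data = 29/545.9 = 0.053123, so τ_n = 0.057293.
Rearranging for μ₀: μ₀ = (μ_n·τ_n − τ_data·x̄)/τ₀ = (430.2158·0.057293 − 0.053123·433.2) / 0.004170 = 1.635470/0.004170 ≈ 392.2.

μ₀ = 392.2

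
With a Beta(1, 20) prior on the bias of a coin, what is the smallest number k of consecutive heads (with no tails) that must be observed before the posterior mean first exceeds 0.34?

After k heads and 0 tails the posterior is Beta(1+k, 20), with mean (1+k)/(1+20+k).
Set (1+k)/(21+k) > 0.34 and solve: k > (0.34·21 − 1)/(1 − 0.34) = 9.303.
The smallest integer exceeding 9.303 is 10.

k = 10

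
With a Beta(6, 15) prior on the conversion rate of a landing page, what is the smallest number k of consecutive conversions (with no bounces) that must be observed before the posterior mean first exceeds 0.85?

After k conversions and 0 bounces the posterior is Beta(6+k, 15), with mean (6+k)/(6+15+k).
Set (6+k)/(21+k) > 0.85 and solve: k > (0.85·21 − 6)/(1 − 0.85) = 79.000.
The smallest integer exceeding 79.000 is 80.

k = 80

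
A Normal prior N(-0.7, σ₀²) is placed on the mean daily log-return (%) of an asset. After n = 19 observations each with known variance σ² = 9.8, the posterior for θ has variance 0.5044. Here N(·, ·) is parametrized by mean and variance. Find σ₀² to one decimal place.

Posterior precision equals prior precision plus data precision: 1/σ_n² = 1/σ₀² + n/σ².
So 1/σ₀² = 1/0.5044 − 19/9.8 = 1.982554 − 1.938776 = 0.043778.
Hence σ₀² = 1/0.043778 ≈ 22.8.

σ₀² = 22.8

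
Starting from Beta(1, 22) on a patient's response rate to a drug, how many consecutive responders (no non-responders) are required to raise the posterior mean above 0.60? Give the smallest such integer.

After k responders and 0 non-responders the posterior is Beta(1+k, 22), with mean (1+k)/(1+22+k).
Set (1+k)/(23+k) > 0.60 and solve: k > (0.60·23 − 1)/(1 − 0.60) = 32.000.
The smallest integer exceeding 32.000 is 33.

k = 33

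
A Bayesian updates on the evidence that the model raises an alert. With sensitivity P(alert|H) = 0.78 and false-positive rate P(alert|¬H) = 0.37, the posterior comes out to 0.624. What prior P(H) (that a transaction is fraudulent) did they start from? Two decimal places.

P(H) = 0.44

In odds form, posterior odds = prior odds × likelihood ratio, so prior odds = posterior odds ÷ LR.
Posterior odds = 0.624/(1−0.624) = 1.6596. LR = 0.78/0.37 = 2.1081.
Prior odds = 1.6596/2.1081 = 0.7872, so P(H) = 0.7872/(1+0.7872) ≈ 0.44.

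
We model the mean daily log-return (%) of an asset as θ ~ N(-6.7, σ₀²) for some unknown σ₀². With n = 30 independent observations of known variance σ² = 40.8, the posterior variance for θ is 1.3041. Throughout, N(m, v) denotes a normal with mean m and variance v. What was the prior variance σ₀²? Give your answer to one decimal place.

Posterior precision equals prior precision plus data precision: 1/σ_n² = 1/σ₀² + n/σ².
So 1/σ₀² = 1/1.3041 − 30/40.8 = 0.766812 − 0.735294 = 0.031518.
Hence σ₀² = 1/0.031518 ≈ 31.7.

σ₀² = 31.7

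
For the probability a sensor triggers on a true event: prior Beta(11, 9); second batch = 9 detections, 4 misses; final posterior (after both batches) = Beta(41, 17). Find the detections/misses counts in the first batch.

Because Beta–binomial updating is additive in the counts, the combined data contributed (α_post−α_prior, β_post−β_prior) successes and failures.
Total across both batches: 41−11=30 detections, 17−9=8 misses.
Subtract the second batch: 30−9=21 detections and 8−4=4 misses.

21 detections and 4 misses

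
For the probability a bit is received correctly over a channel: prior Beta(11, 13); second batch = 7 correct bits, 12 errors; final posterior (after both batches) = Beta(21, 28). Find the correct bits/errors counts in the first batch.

3 correct bits and 3 errors

Because Beta–binomial updating is additive in the counts, the combined data contributed (α_post−α_prior, β_post−β_prior) successes and failures.
Total across both batches: 21−11=10 correct bits, 28−13=15 errors.
Subtract the second batch: 10−7=3 correct bits and 15−12=3 errors.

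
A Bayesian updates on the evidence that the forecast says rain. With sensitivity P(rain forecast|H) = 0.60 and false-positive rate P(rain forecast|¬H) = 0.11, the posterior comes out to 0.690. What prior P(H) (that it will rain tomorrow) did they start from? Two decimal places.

In odds form, posterior odds = prior odds × likelihood ratio, so prior odds = posterior odds ÷ LR.
Posterior odds = 0.690/(1−0.690) = 2.2258. LR = 0.60/0.11 = 5.4545.
Prior odds = 2.2258/5.4545 = 0.4081, so P(H) = 0.4081/(1+0.4081) ≈ 0.29.

P(H) = 0.29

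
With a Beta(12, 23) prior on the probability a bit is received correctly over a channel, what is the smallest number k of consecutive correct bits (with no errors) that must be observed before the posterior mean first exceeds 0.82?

k = 93

After k correct bits and 0 errors the posterior is Beta(12+k, 23), with mean (12+k)/(12+23+k).
Set (12+k)/(35+k) > 0.82 and solve: k > (0.82·35 − 12)/(1 − 0.82) = 92.778.
The smallest integer exceeding 92.778 is 93, and checking k=93: (105)/(128) = 0.8203 > 0.82.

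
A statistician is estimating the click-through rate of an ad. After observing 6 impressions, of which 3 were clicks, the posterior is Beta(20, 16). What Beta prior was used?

Beta(17, 13)

A Beta(a, b) prior with s successes and f failures in binomial data gives a Beta(a+s, b+f) posterior.
Subtract the data counts: 20−3=17, 16−3=13.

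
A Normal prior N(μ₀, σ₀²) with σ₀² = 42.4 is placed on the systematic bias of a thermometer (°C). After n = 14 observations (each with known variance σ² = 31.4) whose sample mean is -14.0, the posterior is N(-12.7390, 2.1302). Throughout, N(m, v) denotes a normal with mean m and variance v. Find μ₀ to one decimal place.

With known observation variance, the Normal–Normal posterior has precision τ_n = τ₀ + n/σ² and mean μ_n = (τ₀μ₀ + (n/σ²)x̄)/τ_n.
Here τ₀ = 1/42.4 = 0.023585 and τ_data = 14/31.4 = 0.445860, so τ_n = 0.469445.
Rearranging for μ₀: μ₀ = (μ_n·τ_n − τ_data·x̄)/τ₀ = (-12.7390·0.469445 − 0.445860·-14.0) / 0.023585 = 0.261780/0.023585 ≈ 11.1.

μ₀ = 11.1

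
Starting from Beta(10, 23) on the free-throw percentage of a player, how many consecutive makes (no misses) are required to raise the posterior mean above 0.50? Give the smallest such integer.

k = 14

After k makes and 0 misses the posterior is Beta(10+k, 23), with mean (10+k)/(10+23+k).
Set (10+k)/(33+k) > 0.50 and solve: k > (0.50·33 − 10)/(1 − 0.50) = 13.000.
The smallest integer exceeding 13.000 is 14, and checking k=14: (24)/(47) = 0.5106 > 0.50.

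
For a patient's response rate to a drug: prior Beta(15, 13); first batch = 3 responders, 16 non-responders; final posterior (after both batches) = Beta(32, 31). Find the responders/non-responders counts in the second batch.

Sequential conjugate updates are equivalent to a single update on the pooled data, so total successes = posterior α − prior α and total failures = posterior β − prior β.
Total across both batches: 32−15=17 responders, 31−13=18 non-responders.
Subtract the first batch: 17−3=14 responders and 18−16=2 non-responders.

14 responders and 2 non-responders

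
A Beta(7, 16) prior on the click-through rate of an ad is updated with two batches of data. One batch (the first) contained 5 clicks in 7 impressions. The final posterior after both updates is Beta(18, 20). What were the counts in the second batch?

6 clicks and 2 non-clicks

Sequential conjugate updates are equivalent to a single update on the pooled data, so total successes = posterior α − prior α and total failures = posterior β − prior β.
Total across both batches: 18−7=11 clicks, 20−16=4 non-clicks.
Subtract the first batch: 11−5=6 clicks and 4−2=2 non-clicks.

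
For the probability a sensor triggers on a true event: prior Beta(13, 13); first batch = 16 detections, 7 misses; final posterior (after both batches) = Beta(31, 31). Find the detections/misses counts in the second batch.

Sequential conjugate updates are equivalent to a single update on the pooled data, so total successes = posterior α − prior α and total failures = posterior β − prior β.
Total across both batches: 31−13=18 detections, 31−13=18 misses.
Subtract the first batch: 18−16=2 detections and 18−7=11 misses.

2 detections and 11 misses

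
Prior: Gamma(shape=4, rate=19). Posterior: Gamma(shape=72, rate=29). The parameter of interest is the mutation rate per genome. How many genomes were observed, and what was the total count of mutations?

A Gamma(α, β) prior (rate parametrization) on a Poisson rate with n observations summing to S gives posterior Gamma(α+S, β+n).
Matching: Σxᵢ = 72 − 4 = 68 and n = 29 − 19 = 10.

n = 10 genomes with total 68 mutations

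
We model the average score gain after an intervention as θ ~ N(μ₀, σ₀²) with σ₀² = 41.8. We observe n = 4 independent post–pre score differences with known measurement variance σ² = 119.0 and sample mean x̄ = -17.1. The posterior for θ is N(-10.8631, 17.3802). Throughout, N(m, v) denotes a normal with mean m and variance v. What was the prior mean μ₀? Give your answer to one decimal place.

With known observation variance, the Normal–Normal posterior has precision τ_n = τ₀ + n/σ² and mean μ_n = (τ₀μ₀ + (n/σ²)x̄)/τ_n.
Here τ₀ = 1/41.8 = 0.023923 and τ_data = 4/119.0 = 0.033613, so τ_n = 0.057536.
Rearranging for μ₀: μ₀ = (μ_n·τ_n − τ_data·x̄)/τ₀ = (-10.8631·0.057536 − 0.033613·-17.1) / 0.023923 = -0.050237/0.023923 ≈ -2.1.

μ₀ = -2.1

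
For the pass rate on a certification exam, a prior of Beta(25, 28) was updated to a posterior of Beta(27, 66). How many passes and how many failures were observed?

2 passes and 38 failures

A Beta(α, β) prior with s successes and f failures in binomial data gives a Beta(α+s, β+f) posterior.
So s = 27 − 25 = 2 and f = 66 − 28 = 38.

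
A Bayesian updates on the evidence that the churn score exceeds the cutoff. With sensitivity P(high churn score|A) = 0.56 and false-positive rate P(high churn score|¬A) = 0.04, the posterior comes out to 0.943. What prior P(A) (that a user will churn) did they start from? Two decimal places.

In odds form, posterior odds = prior odds × likelihood ratio, so prior odds = posterior odds ÷ LR.
Posterior odds = 0.943/(1−0.943) = 16.5439. LR = 0.56/0.04 = 14.0000.
Prior odds = 16.5439/14.0000 = 1.1817, so P(A) = 1.1817/(1+1.1817) ≈ 0.54.

P(A) = 0.54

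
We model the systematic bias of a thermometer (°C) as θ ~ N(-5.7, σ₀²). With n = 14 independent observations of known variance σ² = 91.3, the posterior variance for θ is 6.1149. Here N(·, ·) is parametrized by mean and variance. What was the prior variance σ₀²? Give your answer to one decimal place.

σ₀² = 98.1

For the Normal–Normal model with known σ², precisions add: τ_n = τ₀ + n/σ².
So 1/σ₀² = 1/6.1149 − 14/91.3 = 0.163535 − 0.153341 = 0.010194.
Hence σ₀² = 1/0.010194 ≈ 98.1.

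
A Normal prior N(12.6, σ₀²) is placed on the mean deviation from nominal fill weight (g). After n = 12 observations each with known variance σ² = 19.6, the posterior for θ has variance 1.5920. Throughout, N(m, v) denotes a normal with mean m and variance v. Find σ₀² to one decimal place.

σ₀² = 62.9

Posterior precision equals prior precision plus data precision: 1/σ_n² = 1/σ₀² + n/σ².
So 1/σ₀² = 1/1.5920 − 12/19.6 = 0.628141 − 0.612245 = 0.015896.
Hence σ₀² = 1/0.015896 ≈ 62.9.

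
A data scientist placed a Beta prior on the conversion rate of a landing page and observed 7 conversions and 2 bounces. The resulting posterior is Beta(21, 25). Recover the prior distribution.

A Beta(a, b) prior with s successes and f failures in binomial data gives a Beta(a+s, b+f) posterior.
So a = 21 − 7 = 14 and b = 25 − 2 = 23.

Beta(14, 23)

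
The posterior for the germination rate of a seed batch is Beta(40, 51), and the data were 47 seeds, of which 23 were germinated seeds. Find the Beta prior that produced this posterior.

Beta(17, 27)

Under Beta–binomial conjugacy the posterior parameters are (a+s, b+f).
So a = 40 − 23 = 17 and b = 51 − 24 = 27.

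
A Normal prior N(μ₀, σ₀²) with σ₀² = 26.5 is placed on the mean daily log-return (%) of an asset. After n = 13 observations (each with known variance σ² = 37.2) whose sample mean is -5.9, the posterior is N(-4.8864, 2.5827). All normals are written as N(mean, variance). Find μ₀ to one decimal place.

The posterior mean is a precision-weighted average: μ_n = (τ₀μ₀ + τ_data·x̄)/(τ₀+τ_data), with τ₀=1/σ₀² and τ_data=n/σ².
Here τ₀ = 1/26.5 = 0.037736 and τ_data = 13/37.2 = 0.349462, so τ_n = 0.387198.
Rearranging for μ₀: μ₀ = (μ_n·τ_n − τ_data·x̄)/τ₀ = (-4.8864·0.387198 − 0.349462·-5.9) / 0.037736 = 0.169821/0.037736 ≈ 4.5.

μ₀ = 4.5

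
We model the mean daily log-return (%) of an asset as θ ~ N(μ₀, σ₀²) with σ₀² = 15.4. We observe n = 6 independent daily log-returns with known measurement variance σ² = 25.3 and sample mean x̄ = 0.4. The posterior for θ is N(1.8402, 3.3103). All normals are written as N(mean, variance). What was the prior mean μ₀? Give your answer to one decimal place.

The posterior mean is a precision-weighted average: μ_n = (τ₀μ₀ + τ_data·x̄)/(τ₀+τ_data), with τ₀=1/σ₀² and τ_data=n/σ².
Here τ₀ = 1/15.4 = 0.064935 and τ_data = 6/25.3 = 0.237154, so τ_n = 0.302089.
Rearranging for μ₀: μ₀ = (μ_n·τ_n − τ_data·x̄)/τ₀ = (1.8402·0.302089 − 0.237154·0.4) / 0.064935 = 0.461043/0.064935 ≈ 7.1.

μ₀ = 7.1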